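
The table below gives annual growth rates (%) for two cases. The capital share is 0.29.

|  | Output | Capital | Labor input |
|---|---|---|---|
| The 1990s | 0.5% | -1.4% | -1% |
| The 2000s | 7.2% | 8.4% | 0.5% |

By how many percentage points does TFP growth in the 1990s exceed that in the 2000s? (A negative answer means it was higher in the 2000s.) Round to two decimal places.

-2.79 percentage points

Labor's share = 1 − 0.29 = 0.71.
The 1990s: TFP = 0.5 + 0.406 + 0.71 = 1.616%.
The 2000s: TFP = 7.2 − 2.436 − 0.355 = 4.409%.
Difference = 1.616 − (4.409) = -2.793 pp.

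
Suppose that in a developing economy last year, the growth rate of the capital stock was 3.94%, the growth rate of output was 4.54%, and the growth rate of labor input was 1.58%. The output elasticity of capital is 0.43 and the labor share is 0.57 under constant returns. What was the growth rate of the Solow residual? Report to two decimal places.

1.95%

Labor's share = 1 − 0.43 = 0.57.
The capital stock: 0.43 × 3.94 = 1.6942 pp.
Labor input: 0.57 × 1.58 = 0.9006 pp.
TFP growth = 4.54 − 2.5948 = 1.9452%.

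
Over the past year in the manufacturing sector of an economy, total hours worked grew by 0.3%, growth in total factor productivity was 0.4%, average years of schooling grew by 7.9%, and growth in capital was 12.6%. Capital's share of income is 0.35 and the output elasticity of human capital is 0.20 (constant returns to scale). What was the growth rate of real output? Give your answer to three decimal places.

Labor's share = 1 − 0.35 − 0.2 = 0.45.
Capital: 0.35 × 12.6 = 4.41 pp.
Average years of schooling: 0.2 × 7.9 = 1.58 pp.
Total hours worked: 0.45 × 0.3 = 0.135 pp.
Output growth = 0.4 + 6.125 = 6.525%.

6.525%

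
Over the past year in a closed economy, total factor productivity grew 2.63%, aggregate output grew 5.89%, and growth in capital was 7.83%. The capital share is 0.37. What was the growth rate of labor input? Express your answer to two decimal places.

Labor's share = 1 − 0.37 = 0.63.
gY = gA + 0.37×7.83 + 0.63×g.
0.63×g = 5.89 − 2.63 − 2.8971 = 0.3629.
g = 0.3629 / 0.63 = 0.576%.

0.58%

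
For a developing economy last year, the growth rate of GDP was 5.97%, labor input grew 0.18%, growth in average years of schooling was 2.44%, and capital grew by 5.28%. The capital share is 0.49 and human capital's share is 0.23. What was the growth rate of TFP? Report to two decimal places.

TFP growth was 2.77%.

Labor's share = 1 − 0.49 − 0.23 = 0.28.
Capital: 0.49 × 5.28 = 2.5872 pp.
Average years of schooling: 0.23 × 2.44 = 0.5612 pp.
Labor input: 0.28 × 0.18 = 0.0504 pp.
TFP growth = 5.97 − 3.1988 = 2.7712%.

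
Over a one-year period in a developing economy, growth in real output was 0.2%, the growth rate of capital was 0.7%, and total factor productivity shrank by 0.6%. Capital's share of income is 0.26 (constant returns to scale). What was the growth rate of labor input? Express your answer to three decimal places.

0.835%

Labor's share = 1 − 0.26 = 0.74.
gY = gA + 0.26×0.7 + 0.74×g.
0.74×g = 0.2 + 0.6 − 0.182 = 0.618.
g = 0.618 / 0.74 = 0.83514%.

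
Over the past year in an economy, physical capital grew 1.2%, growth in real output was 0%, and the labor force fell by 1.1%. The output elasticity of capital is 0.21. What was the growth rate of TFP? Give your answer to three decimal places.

Labor's share = 1 − 0.21 = 0.79.
Physical capital: 0.21 × 1.2 = 0.252 pp.
The labor force: 0.79 × (-1.1) = -0.869 pp.
TFP growth = 0 + 0.617 = 0.617%.

TFP growth was 0.617%.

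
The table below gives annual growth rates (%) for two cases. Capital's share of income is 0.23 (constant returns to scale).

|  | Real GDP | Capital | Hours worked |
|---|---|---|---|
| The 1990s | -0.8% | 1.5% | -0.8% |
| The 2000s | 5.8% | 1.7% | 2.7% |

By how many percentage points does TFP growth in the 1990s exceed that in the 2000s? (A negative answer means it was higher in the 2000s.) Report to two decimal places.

-3.86 percentage points

Labor's share = 1 − 0.23 = 0.77.
The 1990s: TFP = -0.8 − 0.345 + 0.616 = -0.529%.
The 2000s: TFP = 5.8 − 0.391 − 2.079 = 3.33%.
Difference = -0.529 − (3.33) = -3.859 pp.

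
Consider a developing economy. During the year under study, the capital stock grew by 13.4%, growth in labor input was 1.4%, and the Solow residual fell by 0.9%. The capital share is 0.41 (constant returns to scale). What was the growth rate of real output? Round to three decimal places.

5.420%

Labor's share = 1 − 0.41 = 0.59.
The capital stock: 0.41 × 13.4 = 5.494 pp.
Labor input: 0.59 × 1.4 = 0.826 pp.
Output growth = -0.9 + 6.32 = 5.42%.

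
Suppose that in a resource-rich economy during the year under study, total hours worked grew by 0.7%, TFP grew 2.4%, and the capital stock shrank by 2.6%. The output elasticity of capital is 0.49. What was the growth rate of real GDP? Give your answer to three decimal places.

Real GDP growth was 1.483%.

Labor's share = 1 − 0.49 = 0.51.
The capital stock: 0.49 × (-2.6) = -1.274 pp.
Total hours worked: 0.51 × 0.7 = 0.357 pp.
Output growth = 2.4 + (-0.917) = 1.483%.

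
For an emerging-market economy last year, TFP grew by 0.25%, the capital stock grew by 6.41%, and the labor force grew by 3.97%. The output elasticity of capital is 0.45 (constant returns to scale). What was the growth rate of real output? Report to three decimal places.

5.318%

Labor's share = 1 − 0.45 = 0.55.
The capital stock: 0.45 × 6.41 = 2.8845 pp.
The labor force: 0.55 × 3.97 = 2.1835 pp.
Output growth = 0.25 + 5.068 = 5.318%.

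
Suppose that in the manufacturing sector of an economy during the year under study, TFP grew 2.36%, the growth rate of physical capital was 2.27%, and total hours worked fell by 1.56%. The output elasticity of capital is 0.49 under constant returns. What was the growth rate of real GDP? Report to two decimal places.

2.68%

Labor's share = 1 − 0.49 = 0.51.
Physical capital: 0.49 × 2.27 = 1.1123 pp.
Total hours worked: 0.51 × (-1.56) = -0.7956 pp.
Output growth = 2.36 + 0.3167 = 2.6767%.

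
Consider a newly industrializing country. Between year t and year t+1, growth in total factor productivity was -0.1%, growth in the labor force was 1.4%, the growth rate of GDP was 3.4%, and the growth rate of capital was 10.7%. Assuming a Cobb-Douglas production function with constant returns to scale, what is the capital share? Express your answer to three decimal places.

α = 0.226

gY = gA + α·gK + (1−α)·gL, so gY − gA − gL = α(gK − gL).
3.4 + 0.1 − 1.4 = α × (10.7 − 1.4).
2.1 = 9.3 α, so α = 0.22581.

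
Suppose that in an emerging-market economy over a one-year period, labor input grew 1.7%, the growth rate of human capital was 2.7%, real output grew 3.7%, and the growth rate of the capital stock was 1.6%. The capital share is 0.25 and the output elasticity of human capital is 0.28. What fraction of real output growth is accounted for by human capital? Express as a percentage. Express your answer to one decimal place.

Human capital contributed 0.28 × 2.7 = 0.756 pp.
Share of growth = 0.756 / 3.7 × 100 = 20.432%.

20.4%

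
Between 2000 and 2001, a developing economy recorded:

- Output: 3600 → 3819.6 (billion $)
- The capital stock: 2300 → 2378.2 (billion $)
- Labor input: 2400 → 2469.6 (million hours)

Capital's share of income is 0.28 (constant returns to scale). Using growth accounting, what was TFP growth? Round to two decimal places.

3.06%

Output growth = (3819.6 − 3600) / 3600 = 6.1%.
The capital stock growth = (2378.2 − 2300) / 2300 = 3.4%.
Labor input growth = (2469.6 − 2400) / 2400 = 2.9%.
Labor's share = 1 − 0.28 = 0.72.
The capital stock: 0.28 × 3.4 = 0.952 pp.
Labor input: 0.72 × 2.9 = 2.088 pp.
TFP growth = 6.1 − 3.04 = 3.06%.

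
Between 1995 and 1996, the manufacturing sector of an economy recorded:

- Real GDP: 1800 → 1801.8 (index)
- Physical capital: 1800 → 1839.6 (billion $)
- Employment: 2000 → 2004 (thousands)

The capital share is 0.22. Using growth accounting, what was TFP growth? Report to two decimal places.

-0.54%

Real GDP growth = (1801.8 − 1800) / 1800 = 0.1%.
Physical capital growth = (1839.6 − 1800) / 1800 = 2.2%.
Employment growth = (2004 − 2000) / 2000 = 0.2%.
Labor's share = 1 − 0.22 = 0.78.
Physical capital: 0.22 × 2.2 = 0.484 pp.
Employment: 0.78 × 0.2 = 0.156 pp.
TFP growth = 0.1 − 0.64 = -0.54%.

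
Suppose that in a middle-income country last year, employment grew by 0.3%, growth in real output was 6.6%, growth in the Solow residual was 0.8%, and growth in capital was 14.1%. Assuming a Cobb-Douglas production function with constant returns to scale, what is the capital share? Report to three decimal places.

The capital share is 0.399.

gY = gA + α·gK + (1−α)·gL, so gY − gA − gL = α(gK − gL).
6.6 − 0.8 − 0.3 = α × (14.1 − 0.3).
5.5 = 13.8 α, so α = 0.39855.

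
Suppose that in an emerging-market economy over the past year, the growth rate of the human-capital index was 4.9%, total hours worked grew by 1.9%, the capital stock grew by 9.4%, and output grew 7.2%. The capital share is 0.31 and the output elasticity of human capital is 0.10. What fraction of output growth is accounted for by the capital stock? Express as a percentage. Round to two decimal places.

The capital stock contributed 0.31 × 9.4 = 2.914 pp.
Share of growth = 2.914 / 7.2 × 100 = 40.4722%.

The capital stock accounted for 40.47% of growth.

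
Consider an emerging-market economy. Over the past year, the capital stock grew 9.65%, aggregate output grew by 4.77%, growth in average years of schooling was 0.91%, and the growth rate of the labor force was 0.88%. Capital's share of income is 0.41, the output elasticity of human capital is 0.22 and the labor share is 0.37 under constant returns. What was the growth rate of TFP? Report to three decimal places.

Labor's share = 1 − 0.41 − 0.22 = 0.37.
The capital stock: 0.41 × 9.65 = 3.9565 pp.
Average years of schooling: 0.22 × 0.91 = 0.2002 pp.
The labor force: 0.37 × 0.88 = 0.3256 pp.
TFP growth = 4.77 − 4.4823 = 0.2877%.

TFP growth was 0.288%.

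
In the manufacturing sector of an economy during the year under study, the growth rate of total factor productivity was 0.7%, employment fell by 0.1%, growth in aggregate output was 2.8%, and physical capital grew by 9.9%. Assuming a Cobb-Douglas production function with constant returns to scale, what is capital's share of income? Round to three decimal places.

gY = gA + α·gK + (1−α)·gL, so gY − gA − gL = α(gK − gL).
2.8 − 0.7 + 0.1 = α × (9.9 − (-0.1)).
2.2 = 10 α, so α = 0.22.

Capital's share of income is 0.220.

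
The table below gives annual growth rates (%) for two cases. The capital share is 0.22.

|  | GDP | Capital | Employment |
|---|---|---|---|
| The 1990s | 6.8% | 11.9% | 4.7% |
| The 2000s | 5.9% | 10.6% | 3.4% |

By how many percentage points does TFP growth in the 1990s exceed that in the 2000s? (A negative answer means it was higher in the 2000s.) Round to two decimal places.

-0.40 percentage points

Labor's share = 1 − 0.22 = 0.78.
The 1990s: TFP = 6.8 − 2.618 − 3.666 = 0.516%.
The 2000s: TFP = 5.9 − 2.332 − 2.652 = 0.916%.
Difference = 0.516 − (0.916) = -0.4 pp.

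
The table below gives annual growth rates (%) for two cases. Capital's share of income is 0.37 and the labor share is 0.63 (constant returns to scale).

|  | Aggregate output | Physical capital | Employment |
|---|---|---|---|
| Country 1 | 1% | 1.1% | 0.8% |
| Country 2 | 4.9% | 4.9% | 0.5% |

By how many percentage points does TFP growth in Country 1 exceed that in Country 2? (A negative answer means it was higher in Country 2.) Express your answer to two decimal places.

Labor's share = 1 − 0.37 = 0.63.
Country 1: TFP = 1 − 0.407 − 0.504 = 0.089%.
Country 2: TFP = 4.9 − 1.813 − 0.315 = 2.772%.
Difference = 0.089 − (2.772) = -2.683 pp.

-2.68 percentage points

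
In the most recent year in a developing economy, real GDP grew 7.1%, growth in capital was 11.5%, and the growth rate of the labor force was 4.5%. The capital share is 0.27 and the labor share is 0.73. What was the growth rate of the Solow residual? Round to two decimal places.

The Solow residual grew 0.71%.

Labor's share = 1 − 0.27 = 0.73.
Capital: 0.27 × 11.5 = 3.105 pp.
The labor force: 0.73 × 4.5 = 3.285 pp.
TFP growth = 7.1 − 6.39 = 0.71%.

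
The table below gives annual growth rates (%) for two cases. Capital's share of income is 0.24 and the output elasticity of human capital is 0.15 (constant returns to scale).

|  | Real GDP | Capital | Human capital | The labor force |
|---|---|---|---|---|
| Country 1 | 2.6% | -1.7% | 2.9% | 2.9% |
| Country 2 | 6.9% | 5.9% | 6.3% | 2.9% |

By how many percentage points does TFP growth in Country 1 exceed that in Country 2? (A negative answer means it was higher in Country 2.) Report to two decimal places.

-1.97 percentage points

Labor's share = 1 − 0.24 − 0.15 = 0.61.
Country 1: TFP = 2.6 + 0.408 − 0.435 − 1.769 = 0.804%.
Country 2: TFP = 6.9 − 1.416 − 0.945 − 1.769 = 2.77%.
Difference = 0.804 − (2.77) = -1.966 pp.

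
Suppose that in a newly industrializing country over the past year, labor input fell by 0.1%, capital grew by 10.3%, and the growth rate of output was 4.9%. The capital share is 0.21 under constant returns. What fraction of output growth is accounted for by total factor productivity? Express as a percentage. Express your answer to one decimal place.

Total factor productivity accounted for 57.5% of growth.

Labor's share = 1 − 0.21 = 0.79.
Capital: 0.21 × 10.3 = 2.163 pp.
Labor input: 0.79 × (-0.1) = -0.079 pp.
TFP growth = 4.9 − 2.084 = 2.816%.
TFP share of growth = 2.816 / 4.9 × 100 = 57.469%.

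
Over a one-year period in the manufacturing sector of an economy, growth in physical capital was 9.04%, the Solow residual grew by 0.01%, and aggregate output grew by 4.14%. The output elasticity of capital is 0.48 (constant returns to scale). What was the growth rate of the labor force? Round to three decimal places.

-0.402%

Labor's share = 1 − 0.48 = 0.52.
gY = gA + 0.48×9.04 + 0.52×g.
0.52×g = 4.14 − 0.01 − 4.3392 = -0.2092.
g = -0.2092 / 0.52 = -0.40231%.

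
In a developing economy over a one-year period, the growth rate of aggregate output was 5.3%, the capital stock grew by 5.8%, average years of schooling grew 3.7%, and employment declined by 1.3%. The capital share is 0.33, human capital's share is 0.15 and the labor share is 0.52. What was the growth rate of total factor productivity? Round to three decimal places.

Labor's share = 1 − 0.33 − 0.15 = 0.52.
The capital stock: 0.33 × 5.8 = 1.914 pp.
Average years of schooling: 0.15 × 3.7 = 0.555 pp.
Employment: 0.52 × (-1.3) = -0.676 pp.
TFP growth = 5.3 − 1.793 = 3.507%.

Total factor productivity grew 3.507%.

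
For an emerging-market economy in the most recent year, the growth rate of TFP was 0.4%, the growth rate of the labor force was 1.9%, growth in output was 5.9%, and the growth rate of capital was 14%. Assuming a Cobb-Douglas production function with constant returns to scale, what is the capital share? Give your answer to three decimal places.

gY = gA + α·gK + (1−α)·gL, so gY − gA − gL = α(gK − gL).
5.9 − 0.4 − 1.9 = α × (14 − 1.9).
3.6 = 12.1 α, so α = 0.29752.

α = 0.298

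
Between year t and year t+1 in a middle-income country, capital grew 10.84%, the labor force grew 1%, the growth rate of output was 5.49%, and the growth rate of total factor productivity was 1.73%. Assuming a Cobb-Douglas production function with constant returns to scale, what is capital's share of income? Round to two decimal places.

0.28

gY = gA + α·gK + (1−α)·gL, so gY − gA − gL = α(gK − gL).
5.49 − 1.73 − 1 = α × (10.84 − 1).
2.76 = 9.84 α, so α = 0.2805.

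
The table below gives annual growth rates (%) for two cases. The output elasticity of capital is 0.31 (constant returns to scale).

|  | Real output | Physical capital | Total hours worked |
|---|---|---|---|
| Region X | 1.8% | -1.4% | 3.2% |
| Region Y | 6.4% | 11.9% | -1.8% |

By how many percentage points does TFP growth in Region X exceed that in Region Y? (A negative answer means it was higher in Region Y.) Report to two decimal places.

-3.93 percentage points

Labor's share = 1 − 0.31 = 0.69.
Region X: TFP = 1.8 + 0.434 − 2.208 = 0.026%.
Region Y: TFP = 6.4 − 3.689 + 1.242 = 3.953%.
Difference = 0.026 − (3.953) = -3.927 pp.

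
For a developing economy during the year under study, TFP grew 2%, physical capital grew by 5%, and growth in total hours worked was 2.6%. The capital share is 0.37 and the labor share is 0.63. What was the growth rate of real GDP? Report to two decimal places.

Labor's share = 1 − 0.37 = 0.63.
Physical capital: 0.37 × 5 = 1.85 pp.
Total hours worked: 0.63 × 2.6 = 1.638 pp.
Output growth = 2 + 3.488 = 5.488%.

5.49%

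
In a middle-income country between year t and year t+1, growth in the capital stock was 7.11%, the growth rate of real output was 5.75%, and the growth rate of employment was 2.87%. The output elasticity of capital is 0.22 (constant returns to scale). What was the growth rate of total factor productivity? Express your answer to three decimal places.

Labor's share = 1 − 0.22 = 0.78.
The capital stock: 0.22 × 7.11 = 1.5642 pp.
Employment: 0.78 × 2.87 = 2.2386 pp.
TFP growth = 5.75 − 3.8028 = 1.9472%.

1.947%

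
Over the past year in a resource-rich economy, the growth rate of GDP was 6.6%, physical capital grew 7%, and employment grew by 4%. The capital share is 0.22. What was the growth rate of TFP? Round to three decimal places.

1.940%

Labor's share = 1 − 0.22 = 0.78.
Physical capital: 0.22 × 7 = 1.54 pp.
Employment: 0.78 × 4 = 3.12 pp.
TFP growth = 6.6 − 4.66 = 1.94%.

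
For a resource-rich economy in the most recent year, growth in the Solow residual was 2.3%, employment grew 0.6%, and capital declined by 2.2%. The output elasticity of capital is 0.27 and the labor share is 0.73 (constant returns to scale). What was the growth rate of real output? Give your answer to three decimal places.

Labor's share = 1 − 0.27 = 0.73.
Capital: 0.27 × (-2.2) = -0.594 pp.
Employment: 0.73 × 0.6 = 0.438 pp.
Output growth = 2.3 + (-0.156) = 2.144%.

2.144%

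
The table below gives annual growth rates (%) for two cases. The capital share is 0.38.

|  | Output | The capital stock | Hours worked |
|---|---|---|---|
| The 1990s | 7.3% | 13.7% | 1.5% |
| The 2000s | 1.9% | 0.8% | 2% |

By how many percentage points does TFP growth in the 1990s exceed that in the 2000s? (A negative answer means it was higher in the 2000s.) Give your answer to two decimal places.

Labor's share = 1 − 0.38 = 0.62.
The 1990s: TFP = 7.3 − 5.206 − 0.93 = 1.164%.
The 2000s: TFP = 1.9 − 0.304 − 1.24 = 0.356%.
Difference = 1.164 − (0.356) = 0.808 pp.

0.81 percentage points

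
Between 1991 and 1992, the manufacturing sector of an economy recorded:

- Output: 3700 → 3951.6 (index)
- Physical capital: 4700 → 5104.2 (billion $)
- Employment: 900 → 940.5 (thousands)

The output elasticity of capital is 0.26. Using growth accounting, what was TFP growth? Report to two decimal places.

TFP grew 1.23%.

Output growth = (3951.6 − 3700) / 3700 = 6.8%.
Physical capital growth = (5104.2 − 4700) / 4700 = 8.6%.
Employment growth = (940.5 − 900) / 900 = 4.5%.
Labor's share = 1 − 0.26 = 0.74.
Physical capital: 0.26 × 8.6 = 2.236 pp.
Employment: 0.74 × 4.5 = 3.33 pp.
TFP growth = 6.8 − 5.566 = 1.234%.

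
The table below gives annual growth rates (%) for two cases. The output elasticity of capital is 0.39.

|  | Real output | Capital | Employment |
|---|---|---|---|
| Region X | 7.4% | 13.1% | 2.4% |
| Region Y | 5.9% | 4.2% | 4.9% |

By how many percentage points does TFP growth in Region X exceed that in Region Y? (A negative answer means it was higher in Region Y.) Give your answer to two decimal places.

-0.45 percentage points

Labor's share = 1 − 0.39 = 0.61.
Region X: TFP = 7.4 − 5.109 − 1.464 = 0.827%.
Region Y: TFP = 5.9 − 1.638 − 2.989 = 1.273%.
Difference = 0.827 − (1.273) = -0.446 pp.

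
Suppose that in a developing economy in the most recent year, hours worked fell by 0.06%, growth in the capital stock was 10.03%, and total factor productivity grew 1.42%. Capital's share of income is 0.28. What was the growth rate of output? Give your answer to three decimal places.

Labor's share = 1 − 0.28 = 0.72.
The capital stock: 0.28 × 10.03 = 2.8084 pp.
Hours worked: 0.72 × (-0.06) = -0.0432 pp.
Output growth = 1.42 + 2.7652 = 4.1852%.

Output grew 4.185%.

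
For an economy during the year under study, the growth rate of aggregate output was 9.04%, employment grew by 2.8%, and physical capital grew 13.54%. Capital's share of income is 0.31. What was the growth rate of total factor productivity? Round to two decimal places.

Labor's share = 1 − 0.31 = 0.69.
Physical capital: 0.31 × 13.54 = 4.1974 pp.
Employment: 0.69 × 2.8 = 1.932 pp.
TFP growth = 9.04 − 6.1294 = 2.9106%.

2.91%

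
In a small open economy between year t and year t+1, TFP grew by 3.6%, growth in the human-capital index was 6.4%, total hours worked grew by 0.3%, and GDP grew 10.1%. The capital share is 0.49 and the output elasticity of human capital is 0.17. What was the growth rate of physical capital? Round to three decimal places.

Labor's share = 1 − 0.49 − 0.17 = 0.34.
gY = gA + 0.17×6.4 + 0.34×0.3 + 0.49×g.
0.49×g = 10.1 − 3.6 − 1.19 = 5.31.
g = 5.31 / 0.49 = 10.83673%.

10.837%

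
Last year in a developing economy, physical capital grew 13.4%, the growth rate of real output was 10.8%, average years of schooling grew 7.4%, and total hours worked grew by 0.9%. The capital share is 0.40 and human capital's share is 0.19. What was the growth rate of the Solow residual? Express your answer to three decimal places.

Labor's share = 1 − 0.4 − 0.19 = 0.41.
Physical capital: 0.4 × 13.4 = 5.36 pp.
Average years of schooling: 0.19 × 7.4 = 1.406 pp.
Total hours worked: 0.41 × 0.9 = 0.369 pp.
TFP growth = 10.8 − 7.135 = 3.665%.

The Solow residual growth was 3.665%.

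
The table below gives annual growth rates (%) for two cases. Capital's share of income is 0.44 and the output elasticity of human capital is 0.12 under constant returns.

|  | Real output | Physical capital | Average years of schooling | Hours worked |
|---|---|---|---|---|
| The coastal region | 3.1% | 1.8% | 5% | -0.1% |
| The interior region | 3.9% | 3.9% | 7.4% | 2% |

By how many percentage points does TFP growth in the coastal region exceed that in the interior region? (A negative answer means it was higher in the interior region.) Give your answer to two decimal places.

Labor's share = 1 − 0.44 − 0.12 = 0.44.
The coastal region: TFP = 3.1 − 0.792 − 0.6 + 0.044 = 1.752%.
The interior region: TFP = 3.9 − 1.716 − 0.888 − 0.88 = 0.416%.
Difference = 1.752 − (0.416) = 1.336 pp.

1.34 percentage points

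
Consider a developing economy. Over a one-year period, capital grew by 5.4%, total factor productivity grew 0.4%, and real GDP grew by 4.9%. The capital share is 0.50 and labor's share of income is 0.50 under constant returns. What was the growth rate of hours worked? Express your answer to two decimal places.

3.60%

Labor's share = 1 − 0.5 = 0.5.
gY = gA + 0.5×5.4 + 0.5×g.
0.5×g = 4.9 − 0.4 − 2.7 = 1.8.
g = 1.8 / 0.5 = 3.6%.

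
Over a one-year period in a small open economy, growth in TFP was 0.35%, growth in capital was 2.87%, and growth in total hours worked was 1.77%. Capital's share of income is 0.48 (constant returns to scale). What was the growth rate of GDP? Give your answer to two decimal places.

Labor's share = 1 − 0.48 = 0.52.
Capital: 0.48 × 2.87 = 1.3776 pp.
Total hours worked: 0.52 × 1.77 = 0.9204 pp.
Output growth = 0.35 + 2.298 = 2.648%.

GDP growth was 2.65%.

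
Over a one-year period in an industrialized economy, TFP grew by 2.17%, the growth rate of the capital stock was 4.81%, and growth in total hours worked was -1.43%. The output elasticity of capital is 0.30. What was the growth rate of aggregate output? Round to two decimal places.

Labor's share = 1 − 0.3 = 0.7.
The capital stock: 0.3 × 4.81 = 1.443 pp.
Total hours worked: 0.7 × (-1.43) = -1.001 pp.
Output growth = 2.17 + 0.442 = 2.612%.

Aggregate output grew 2.61%.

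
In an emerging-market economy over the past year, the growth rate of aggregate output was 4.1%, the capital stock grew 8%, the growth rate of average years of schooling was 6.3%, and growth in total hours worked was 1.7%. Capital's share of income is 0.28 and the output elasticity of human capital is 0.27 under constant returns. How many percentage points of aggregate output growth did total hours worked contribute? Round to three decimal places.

Labor's share = 1 − 0.28 − 0.27 = 0.45.
Contribution = share × growth = 0.45 × 1.7 = 0.765 pp.

0.765 pp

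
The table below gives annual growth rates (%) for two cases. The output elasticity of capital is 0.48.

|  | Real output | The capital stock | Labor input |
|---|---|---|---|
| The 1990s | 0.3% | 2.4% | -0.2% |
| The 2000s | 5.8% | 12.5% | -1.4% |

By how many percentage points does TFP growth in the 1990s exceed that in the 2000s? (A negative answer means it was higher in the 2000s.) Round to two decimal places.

Labor's share = 1 − 0.48 = 0.52.
The 1990s: TFP = 0.3 − 1.152 + 0.104 = -0.748%.
The 2000s: TFP = 5.8 − 6 + 0.728 = 0.528%.
Difference = -0.748 − (0.528) = -1.276 pp.

-1.28 percentage points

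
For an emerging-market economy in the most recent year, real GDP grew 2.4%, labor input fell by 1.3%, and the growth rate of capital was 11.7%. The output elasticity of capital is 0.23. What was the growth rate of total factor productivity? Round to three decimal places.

Labor's share = 1 − 0.23 = 0.77.
Capital: 0.23 × 11.7 = 2.691 pp.
Labor input: 0.77 × (-1.3) = -1.001 pp.
TFP growth = 2.4 − 1.69 = 0.71%.

0.710%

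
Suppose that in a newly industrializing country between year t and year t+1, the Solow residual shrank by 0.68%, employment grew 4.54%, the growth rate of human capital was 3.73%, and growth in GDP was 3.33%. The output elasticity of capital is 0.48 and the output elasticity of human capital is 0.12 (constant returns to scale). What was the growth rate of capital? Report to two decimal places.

3.64%

Labor's share = 1 − 0.48 − 0.12 = 0.4.
gY = gA + 0.12×3.73 + 0.4×4.54 + 0.48×g.
0.48×g = 3.33 + 0.68 − 2.2636 = 1.7464.
g = 1.7464 / 0.48 = 3.6383%.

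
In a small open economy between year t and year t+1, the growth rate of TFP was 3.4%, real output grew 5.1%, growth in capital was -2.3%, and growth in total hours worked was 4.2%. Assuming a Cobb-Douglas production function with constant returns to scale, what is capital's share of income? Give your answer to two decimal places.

gY = gA + α·gK + (1−α)·gL, so gY − gA − gL = α(gK − gL).
5.1 − 3.4 − 4.2 = α × (-2.3 − 4.2).
-2.5 = -6.5 α, so α = 0.3846.

α = 0.38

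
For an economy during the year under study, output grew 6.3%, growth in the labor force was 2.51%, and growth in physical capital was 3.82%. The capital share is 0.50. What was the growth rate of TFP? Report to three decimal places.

Labor's share = 1 − 0.5 = 0.5.
Physical capital: 0.5 × 3.82 = 1.91 pp.
The labor force: 0.5 × 2.51 = 1.255 pp.
TFP growth = 6.3 − 3.165 = 3.135%.

3.135%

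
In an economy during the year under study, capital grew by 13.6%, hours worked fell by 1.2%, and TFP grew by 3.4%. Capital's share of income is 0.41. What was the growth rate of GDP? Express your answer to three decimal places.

8.268%

Labor's share = 1 − 0.41 = 0.59.
Capital: 0.41 × 13.6 = 5.576 pp.
Hours worked: 0.59 × (-1.2) = -0.708 pp.
Output growth = 3.4 + 4.868 = 8.268%.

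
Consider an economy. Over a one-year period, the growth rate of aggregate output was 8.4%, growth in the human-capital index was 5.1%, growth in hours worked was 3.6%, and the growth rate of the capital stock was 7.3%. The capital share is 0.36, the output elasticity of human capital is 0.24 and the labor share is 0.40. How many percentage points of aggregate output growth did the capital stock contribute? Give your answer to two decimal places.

2.63 percentage points

Contribution = share × growth = 0.36 × 7.3 = 2.628 pp.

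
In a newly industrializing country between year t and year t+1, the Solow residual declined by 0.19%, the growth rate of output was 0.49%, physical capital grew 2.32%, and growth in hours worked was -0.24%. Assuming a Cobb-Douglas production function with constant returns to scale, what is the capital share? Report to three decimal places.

The capital share is 0.359.

gY = gA + α·gK + (1−α)·gL, so gY − gA − gL = α(gK − gL).
0.49 + 0.19 + 0.24 = α × (2.32 − (-0.24)).
0.92 = 2.56 α, so α = 0.35938.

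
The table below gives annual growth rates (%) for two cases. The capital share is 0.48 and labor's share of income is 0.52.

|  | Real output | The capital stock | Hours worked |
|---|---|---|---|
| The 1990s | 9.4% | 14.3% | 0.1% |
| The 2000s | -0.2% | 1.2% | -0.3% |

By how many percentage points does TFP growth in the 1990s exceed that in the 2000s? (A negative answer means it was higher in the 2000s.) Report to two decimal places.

3.10 percentage points

Labor's share = 1 − 0.48 = 0.52.
The 1990s: TFP = 9.4 − 6.864 − 0.052 = 2.484%.
The 2000s: TFP = -0.2 − 0.576 + 0.156 = -0.62%.
Difference = 2.484 − (-0.62) = 3.104 pp.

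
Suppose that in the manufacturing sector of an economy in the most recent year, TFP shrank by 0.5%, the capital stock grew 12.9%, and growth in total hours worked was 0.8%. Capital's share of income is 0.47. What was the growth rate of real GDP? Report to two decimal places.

Labor's share = 1 − 0.47 = 0.53.
The capital stock: 0.47 × 12.9 = 6.063 pp.
Total hours worked: 0.53 × 0.8 = 0.424 pp.
Output growth = -0.5 + 6.487 = 5.987%.

Real GDP growth was 5.99%.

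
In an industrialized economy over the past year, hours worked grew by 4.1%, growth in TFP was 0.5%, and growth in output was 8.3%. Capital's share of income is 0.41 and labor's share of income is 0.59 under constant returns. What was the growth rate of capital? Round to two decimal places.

Labor's share = 1 − 0.41 = 0.59.
gY = gA + 0.59×4.1 + 0.41×g.
0.41×g = 8.3 − 0.5 − 2.419 = 5.381.
g = 5.381 / 0.41 = 13.1244%.

13.12%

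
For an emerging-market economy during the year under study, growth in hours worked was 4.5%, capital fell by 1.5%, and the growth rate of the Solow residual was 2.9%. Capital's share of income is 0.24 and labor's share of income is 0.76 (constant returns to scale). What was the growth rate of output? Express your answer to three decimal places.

5.960%

Labor's share = 1 − 0.24 = 0.76.
Capital: 0.24 × (-1.5) = -0.36 pp.
Hours worked: 0.76 × 4.5 = 3.42 pp.
Output growth = 2.9 + 3.06 = 5.96%.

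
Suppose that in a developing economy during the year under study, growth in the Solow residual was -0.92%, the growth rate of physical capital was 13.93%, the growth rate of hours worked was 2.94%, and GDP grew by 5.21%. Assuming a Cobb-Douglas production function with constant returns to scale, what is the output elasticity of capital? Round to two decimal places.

gY = gA + α·gK + (1−α)·gL, so gY − gA − gL = α(gK − gL).
5.21 + 0.92 − 2.94 = α × (13.93 − 2.94).
3.19 = 10.99 α, so α = 0.2903.

The output elasticity of capital is 0.29.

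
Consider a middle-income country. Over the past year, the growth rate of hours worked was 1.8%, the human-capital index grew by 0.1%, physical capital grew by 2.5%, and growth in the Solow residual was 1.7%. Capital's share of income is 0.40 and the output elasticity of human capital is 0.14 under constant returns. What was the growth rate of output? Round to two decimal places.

Output grew 3.54%.

Labor's share = 1 − 0.4 − 0.14 = 0.46.
Physical capital: 0.4 × 2.5 = 1 pp.
The human-capital index: 0.14 × 0.1 = 0.014 pp.
Hours worked: 0.46 × 1.8 = 0.828 pp.
Output growth = 1.7 + 1.842 = 3.542%.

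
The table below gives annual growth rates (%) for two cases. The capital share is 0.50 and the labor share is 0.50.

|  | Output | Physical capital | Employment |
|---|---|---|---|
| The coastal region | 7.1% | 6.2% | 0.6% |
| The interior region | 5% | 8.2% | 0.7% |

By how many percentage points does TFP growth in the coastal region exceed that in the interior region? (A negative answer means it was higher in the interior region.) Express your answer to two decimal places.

3.15 percentage points

Labor's share = 1 − 0.5 = 0.5.
The coastal region: TFP = 7.1 − 3.1 − 0.3 = 3.7%.
The interior region: TFP = 5 − 4.1 − 0.35 = 0.55%.
Difference = 3.7 − (0.55) = 3.15 pp.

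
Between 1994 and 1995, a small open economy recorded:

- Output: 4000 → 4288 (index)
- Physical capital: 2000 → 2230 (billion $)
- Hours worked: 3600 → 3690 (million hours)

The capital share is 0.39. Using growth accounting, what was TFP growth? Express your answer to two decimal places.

Output growth = (4288 − 4000) / 4000 = 7.2%.
Physical capital growth = (2230 − 2000) / 2000 = 11.5%.
Hours worked growth = (3690 − 3600) / 3600 = 2.5%.
Labor's share = 1 − 0.39 = 0.61.
Physical capital: 0.39 × 11.5 = 4.485 pp.
Hours worked: 0.61 × 2.5 = 1.525 pp.
TFP growth = 7.2 − 6.01 = 1.19%.

1.19%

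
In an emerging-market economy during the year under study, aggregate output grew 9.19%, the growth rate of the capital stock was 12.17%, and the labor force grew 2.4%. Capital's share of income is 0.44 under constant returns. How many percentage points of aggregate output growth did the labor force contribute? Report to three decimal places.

1.344 pp

Labor's share = 1 − 0.44 = 0.56.
Contribution = share × growth = 0.56 × 2.4 = 1.344 pp.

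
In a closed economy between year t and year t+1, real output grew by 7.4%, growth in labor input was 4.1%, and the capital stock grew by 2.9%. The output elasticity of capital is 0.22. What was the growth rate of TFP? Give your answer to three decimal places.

Labor's share = 1 − 0.22 = 0.78.
The capital stock: 0.22 × 2.9 = 0.638 pp.
Labor input: 0.78 × 4.1 = 3.198 pp.
TFP growth = 7.4 − 3.836 = 3.564%.

3.564%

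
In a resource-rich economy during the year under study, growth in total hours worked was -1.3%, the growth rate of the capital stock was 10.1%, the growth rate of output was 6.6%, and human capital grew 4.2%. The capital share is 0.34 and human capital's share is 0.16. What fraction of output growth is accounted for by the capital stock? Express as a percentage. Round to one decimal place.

The capital stock accounted for 52.0% of growth.

The capital stock contributed 0.34 × 10.1 = 3.434 pp.
Share of growth = 3.434 / 6.6 × 100 = 52.03%.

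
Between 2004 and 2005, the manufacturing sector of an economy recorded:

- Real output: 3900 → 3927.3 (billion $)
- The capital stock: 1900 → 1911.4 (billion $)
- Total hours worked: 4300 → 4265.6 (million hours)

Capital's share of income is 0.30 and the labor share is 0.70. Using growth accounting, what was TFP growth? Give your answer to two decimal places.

1.08%

Real output growth = (3927.3 − 3900) / 3900 = 0.7%.
The capital stock growth = (1911.4 − 1900) / 1900 = 0.6%.
Total hours worked growth = (4265.6 − 4300) / 4300 = -0.8%.
Labor's share = 1 − 0.3 = 0.7.
The capital stock: 0.3 × 0.6 = 0.18 pp.
Total hours worked: 0.7 × (-0.8) = -0.56 pp.
TFP growth = 0.7 + 0.38 = 1.08%.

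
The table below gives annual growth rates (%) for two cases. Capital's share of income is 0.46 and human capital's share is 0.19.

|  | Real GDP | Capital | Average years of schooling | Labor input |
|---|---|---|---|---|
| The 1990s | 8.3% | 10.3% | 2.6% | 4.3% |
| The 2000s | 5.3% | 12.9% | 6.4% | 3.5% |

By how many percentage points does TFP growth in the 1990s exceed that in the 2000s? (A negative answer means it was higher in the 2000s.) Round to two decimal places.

Labor's share = 1 − 0.46 − 0.19 = 0.35.
The 1990s: TFP = 8.3 − 4.738 − 0.494 − 1.505 = 1.563%.
The 2000s: TFP = 5.3 − 5.934 − 1.216 − 1.225 = -3.075%.
Difference = 1.563 − (-3.075) = 4.638 pp.

4.64 percentage points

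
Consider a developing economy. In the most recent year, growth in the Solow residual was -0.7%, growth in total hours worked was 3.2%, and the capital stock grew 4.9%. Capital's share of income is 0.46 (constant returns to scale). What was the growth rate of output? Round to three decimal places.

Labor's share = 1 − 0.46 = 0.54.
The capital stock: 0.46 × 4.9 = 2.254 pp.
Total hours worked: 0.54 × 3.2 = 1.728 pp.
Output growth = -0.7 + 3.982 = 3.282%.

Output growth was 3.282%.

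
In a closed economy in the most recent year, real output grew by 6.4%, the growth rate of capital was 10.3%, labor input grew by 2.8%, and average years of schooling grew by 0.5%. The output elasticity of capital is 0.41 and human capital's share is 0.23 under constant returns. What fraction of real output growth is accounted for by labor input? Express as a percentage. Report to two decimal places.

15.75%

Labor's share = 1 − 0.41 − 0.23 = 0.36.
Labor input contributed 0.36 × 2.8 = 1.008 pp.
Share of growth = 1.008 / 6.4 × 100 = 15.75%.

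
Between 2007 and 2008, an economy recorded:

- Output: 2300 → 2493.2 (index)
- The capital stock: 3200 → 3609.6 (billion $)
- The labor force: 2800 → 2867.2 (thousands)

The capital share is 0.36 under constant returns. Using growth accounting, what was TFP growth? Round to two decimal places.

TFP growth was 2.26%.

Output growth = (2493.2 − 2300) / 2300 = 8.4%.
The capital stock growth = (3609.6 − 3200) / 3200 = 12.8%.
The labor force growth = (2867.2 − 2800) / 2800 = 2.4%.
Labor's share = 1 − 0.36 = 0.64.
The capital stock: 0.36 × 12.8 = 4.608 pp.
The labor force: 0.64 × 2.4 = 1.536 pp.
TFP growth = 8.4 − 6.144 = 2.256%.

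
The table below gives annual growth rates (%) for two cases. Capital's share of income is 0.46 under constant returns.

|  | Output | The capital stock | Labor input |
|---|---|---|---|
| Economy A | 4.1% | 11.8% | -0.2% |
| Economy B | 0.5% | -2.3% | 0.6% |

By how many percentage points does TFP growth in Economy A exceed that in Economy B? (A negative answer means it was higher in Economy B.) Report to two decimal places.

Labor's share = 1 − 0.46 = 0.54.
Economy A: TFP = 4.1 − 5.428 + 0.108 = -1.22%.
Economy B: TFP = 0.5 + 1.058 − 0.324 = 1.234%.
Difference = -1.22 − (1.234) = -2.454 pp.

-2.45 percentage points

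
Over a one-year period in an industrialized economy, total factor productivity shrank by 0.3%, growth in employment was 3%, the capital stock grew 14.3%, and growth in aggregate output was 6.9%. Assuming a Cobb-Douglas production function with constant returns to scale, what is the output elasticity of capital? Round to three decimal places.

gY = gA + α·gK + (1−α)·gL, so gY − gA − gL = α(gK − gL).
6.9 + 0.3 − 3 = α × (14.3 − 3).
4.2 = 11.3 α, so α = 0.37168.

The output elasticity of capital is 0.372.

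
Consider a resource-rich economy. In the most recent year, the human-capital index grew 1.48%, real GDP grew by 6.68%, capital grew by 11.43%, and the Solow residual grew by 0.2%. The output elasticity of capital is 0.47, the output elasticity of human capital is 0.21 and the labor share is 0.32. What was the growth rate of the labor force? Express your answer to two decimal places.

Labor's share = 1 − 0.47 − 0.21 = 0.32.
gY = gA + 0.47×11.43 + 0.21×1.48 + 0.32×g.
0.32×g = 6.68 − 0.2 − 5.6829 = 0.7971.
g = 0.7971 / 0.32 = 2.4909%.

2.49%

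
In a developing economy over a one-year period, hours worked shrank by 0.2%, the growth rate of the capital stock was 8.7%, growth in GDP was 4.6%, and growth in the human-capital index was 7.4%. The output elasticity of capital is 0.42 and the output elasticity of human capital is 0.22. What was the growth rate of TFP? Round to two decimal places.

Labor's share = 1 − 0.42 − 0.22 = 0.36.
The capital stock: 0.42 × 8.7 = 3.654 pp.
The human-capital index: 0.22 × 7.4 = 1.628 pp.
Hours worked: 0.36 × (-0.2) = -0.072 pp.
TFP growth = 4.6 − 5.21 = -0.61%.

-0.61%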